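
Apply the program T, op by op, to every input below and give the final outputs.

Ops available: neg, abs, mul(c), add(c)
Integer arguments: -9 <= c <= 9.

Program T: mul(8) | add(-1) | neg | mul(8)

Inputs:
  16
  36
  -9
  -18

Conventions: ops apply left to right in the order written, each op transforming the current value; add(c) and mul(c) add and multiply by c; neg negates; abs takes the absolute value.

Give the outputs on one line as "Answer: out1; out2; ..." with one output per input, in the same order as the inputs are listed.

Execution, op by op:
  16 -> 128 -> 127 -> -127 -> -1016
  36 -> 288 -> 287 -> -287 -> -2296
  -9 -> -72 -> -73 -> 73 -> 584
  -18 -> -144 -> -145 -> 145 -> 1160

-1016; -2296; 584; 1160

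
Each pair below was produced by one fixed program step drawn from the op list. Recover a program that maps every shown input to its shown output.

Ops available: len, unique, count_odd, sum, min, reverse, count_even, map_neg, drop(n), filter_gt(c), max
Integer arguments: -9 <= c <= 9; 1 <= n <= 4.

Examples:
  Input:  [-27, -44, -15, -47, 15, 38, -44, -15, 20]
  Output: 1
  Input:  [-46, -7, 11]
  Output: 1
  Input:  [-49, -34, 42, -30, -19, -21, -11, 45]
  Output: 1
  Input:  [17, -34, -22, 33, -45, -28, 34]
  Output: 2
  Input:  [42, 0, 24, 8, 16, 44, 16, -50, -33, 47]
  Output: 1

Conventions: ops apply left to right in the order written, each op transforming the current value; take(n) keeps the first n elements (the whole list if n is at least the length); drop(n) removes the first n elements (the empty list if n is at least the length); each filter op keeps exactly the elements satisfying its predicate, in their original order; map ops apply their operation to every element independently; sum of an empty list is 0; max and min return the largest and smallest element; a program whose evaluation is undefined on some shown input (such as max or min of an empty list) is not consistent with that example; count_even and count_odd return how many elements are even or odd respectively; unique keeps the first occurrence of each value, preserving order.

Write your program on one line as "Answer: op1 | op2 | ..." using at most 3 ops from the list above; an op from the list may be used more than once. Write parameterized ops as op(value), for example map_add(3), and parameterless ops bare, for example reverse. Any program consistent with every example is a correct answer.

filter_gt(0) | count_odd

Check, running the answer program on each example:
  [-27, -44, -15, -47, 15, 38, -44, -15, 20] -> [15, 38, 20] -> 1
  [-46, -7, 11] -> [11] -> 1
  [-49, -34, 42, -30, -19, -21, -11, 45] -> [42, 45] -> 1
  [17, -34, -22, 33, -45, -28, 34] -> [17, 33, 34] -> 2
  [42, 0, 24, 8, 16, 44, 16, -50, -33, 47] -> [42, 24, 8, 16, 44, 16, 47] -> 1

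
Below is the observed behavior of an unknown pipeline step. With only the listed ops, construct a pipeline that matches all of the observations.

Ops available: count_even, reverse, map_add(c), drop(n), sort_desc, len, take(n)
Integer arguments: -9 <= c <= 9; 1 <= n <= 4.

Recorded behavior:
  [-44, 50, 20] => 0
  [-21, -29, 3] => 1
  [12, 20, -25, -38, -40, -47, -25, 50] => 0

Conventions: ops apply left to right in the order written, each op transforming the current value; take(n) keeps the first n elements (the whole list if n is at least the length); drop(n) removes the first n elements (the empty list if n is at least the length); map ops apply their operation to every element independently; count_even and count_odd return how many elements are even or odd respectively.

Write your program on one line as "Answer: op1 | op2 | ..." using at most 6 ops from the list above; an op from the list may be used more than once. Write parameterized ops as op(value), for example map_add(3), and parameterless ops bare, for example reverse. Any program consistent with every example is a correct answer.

drop(1) | take(2) | map_add(9) | take(1) | count_even

Check, running the answer program on each example:
  [-44, 50, 20] -> [50, 20] -> [50, 20] -> [59, 29] -> [59] -> 0
  [-21, -29, 3] -> [-29, 3] -> [-29, 3] -> [-20, 12] -> [-20] -> 1
  [12, 20, -25, -38, -40, -47, -25, 50] -> [20, -25, -38, -40, -47, -25, 50] -> [20, -25] -> [29, -16] -> [29] -> 0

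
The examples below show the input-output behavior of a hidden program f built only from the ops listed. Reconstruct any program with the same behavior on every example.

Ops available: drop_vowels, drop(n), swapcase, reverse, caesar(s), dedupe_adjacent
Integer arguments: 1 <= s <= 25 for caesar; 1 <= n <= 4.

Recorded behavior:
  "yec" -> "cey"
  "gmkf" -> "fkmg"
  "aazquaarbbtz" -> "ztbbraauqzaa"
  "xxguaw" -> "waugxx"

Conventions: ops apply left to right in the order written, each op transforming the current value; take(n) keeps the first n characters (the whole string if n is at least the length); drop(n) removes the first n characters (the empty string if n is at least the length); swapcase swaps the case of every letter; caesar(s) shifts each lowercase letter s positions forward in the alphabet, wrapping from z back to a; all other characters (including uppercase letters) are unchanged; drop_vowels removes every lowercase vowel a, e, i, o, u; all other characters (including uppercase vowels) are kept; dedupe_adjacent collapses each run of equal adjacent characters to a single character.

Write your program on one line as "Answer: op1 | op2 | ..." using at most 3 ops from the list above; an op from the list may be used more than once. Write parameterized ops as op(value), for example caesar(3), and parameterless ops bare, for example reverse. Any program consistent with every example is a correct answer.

swapcase | reverse | swapcase

Check, running the answer program on each example:
  "yec" -> "YEC" -> "CEY" -> "cey"
  "gmkf" -> "GMKF" -> "FKMG" -> "fkmg"
  "aazquaarbbtz" -> "AAZQUAARBBTZ" -> "ZTBBRAAUQZAA" -> "ztbbraauqzaa"
  "xxguaw" -> "XXGUAW" -> "WAUGXX" -> "waugxx"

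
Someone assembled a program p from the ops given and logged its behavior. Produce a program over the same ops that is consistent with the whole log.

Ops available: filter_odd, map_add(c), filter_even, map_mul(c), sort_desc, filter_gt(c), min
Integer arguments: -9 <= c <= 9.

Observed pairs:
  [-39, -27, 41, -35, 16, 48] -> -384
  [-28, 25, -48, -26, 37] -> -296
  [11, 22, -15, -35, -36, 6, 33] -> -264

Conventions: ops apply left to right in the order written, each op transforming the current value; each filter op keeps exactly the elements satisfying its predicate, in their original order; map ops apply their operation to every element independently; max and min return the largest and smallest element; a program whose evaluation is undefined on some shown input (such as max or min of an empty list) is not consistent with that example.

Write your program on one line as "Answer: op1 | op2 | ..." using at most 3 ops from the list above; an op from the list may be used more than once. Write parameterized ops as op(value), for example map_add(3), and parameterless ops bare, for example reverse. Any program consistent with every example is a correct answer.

filter_gt(-5) | map_mul(-8) | min

Check, running the answer program on each example:
  [-39, -27, 41, -35, 16, 48] -> [41, 16, 48] -> [-328, -128, -384] -> -384
  [-28, 25, -48, -26, 37] -> [25, 37] -> [-200, -296] -> -296
  [11, 22, -15, -35, -36, 6, 33] -> [11, 22, 6, 33] -> [-88, -176, -48, -264] -> -264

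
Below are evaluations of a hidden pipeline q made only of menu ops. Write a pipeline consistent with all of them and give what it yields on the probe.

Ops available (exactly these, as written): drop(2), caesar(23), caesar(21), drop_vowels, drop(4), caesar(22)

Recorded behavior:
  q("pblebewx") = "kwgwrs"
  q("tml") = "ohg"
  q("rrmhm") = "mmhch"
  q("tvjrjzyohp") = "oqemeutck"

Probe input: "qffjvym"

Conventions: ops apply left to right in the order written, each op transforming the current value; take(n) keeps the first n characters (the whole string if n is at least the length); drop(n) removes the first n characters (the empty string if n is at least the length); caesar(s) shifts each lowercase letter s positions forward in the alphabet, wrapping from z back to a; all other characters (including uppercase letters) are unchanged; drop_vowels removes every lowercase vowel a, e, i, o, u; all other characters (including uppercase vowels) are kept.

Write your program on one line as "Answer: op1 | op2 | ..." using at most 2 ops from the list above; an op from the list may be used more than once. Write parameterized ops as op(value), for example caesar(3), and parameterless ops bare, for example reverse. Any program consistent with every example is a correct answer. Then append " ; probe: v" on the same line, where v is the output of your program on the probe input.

drop_vowels | caesar(21) ; probe: "laaeqth"

Check, running the answer program on each example:
  "pblebewx" -> "pblbwx" -> "kwgwrs"
  "tml" -> "tml" -> "ohg"
  "rrmhm" -> "rrmhm" -> "mmhch"
  "tvjrjzyohp" -> "tvjrjzyhp" -> "oqemeutck"
  probe: "qffjvym" -> "qffjvym" -> "laaeqth"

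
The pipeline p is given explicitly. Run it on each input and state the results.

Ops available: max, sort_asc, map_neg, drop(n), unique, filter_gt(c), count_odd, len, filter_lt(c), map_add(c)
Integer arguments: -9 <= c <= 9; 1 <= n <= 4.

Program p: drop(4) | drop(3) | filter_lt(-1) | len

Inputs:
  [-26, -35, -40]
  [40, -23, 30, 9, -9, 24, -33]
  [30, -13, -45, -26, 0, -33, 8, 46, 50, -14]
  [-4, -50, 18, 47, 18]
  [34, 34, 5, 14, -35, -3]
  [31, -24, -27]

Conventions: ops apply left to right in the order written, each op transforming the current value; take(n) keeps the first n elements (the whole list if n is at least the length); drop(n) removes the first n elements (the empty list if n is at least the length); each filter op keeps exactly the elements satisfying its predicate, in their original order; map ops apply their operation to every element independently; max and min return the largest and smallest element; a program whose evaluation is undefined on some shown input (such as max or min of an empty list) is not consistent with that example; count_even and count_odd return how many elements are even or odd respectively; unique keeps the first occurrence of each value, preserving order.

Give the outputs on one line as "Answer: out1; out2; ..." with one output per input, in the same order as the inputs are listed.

0; 0; 1; 0; 0; 0

Execution, op by op:
  [-26, -35, -40] -> [] -> [] -> [] -> 0
  [40, -23, 30, 9, -9, 24, -33] -> [-9, 24, -33] -> [] -> [] -> 0
  [30, -13, -45, -26, 0, -33, 8, 46, 50, -14] -> [0, -33, 8, 46, 50, -14] -> [46, 50, -14] -> [-14] -> 1
  [-4, -50, 18, 47, 18] -> [18] -> [] -> [] -> 0
  [34, 34, 5, 14, -35, -3] -> [-35, -3] -> [] -> [] -> 0
  [31, -24, -27] -> [] -> [] -> [] -> 0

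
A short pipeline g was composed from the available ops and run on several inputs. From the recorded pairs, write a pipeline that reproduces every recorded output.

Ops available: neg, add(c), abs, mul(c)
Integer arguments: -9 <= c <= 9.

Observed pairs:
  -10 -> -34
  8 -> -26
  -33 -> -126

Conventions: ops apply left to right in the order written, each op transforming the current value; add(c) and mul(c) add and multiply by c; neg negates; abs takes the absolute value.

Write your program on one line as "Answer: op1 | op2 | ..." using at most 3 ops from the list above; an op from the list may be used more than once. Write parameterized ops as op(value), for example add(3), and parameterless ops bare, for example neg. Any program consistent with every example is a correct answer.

abs | mul(-4) | add(6)

Check, running the answer program on each example:
  -10 -> 10 -> -40 -> -34
  8 -> 8 -> -32 -> -26
  -33 -> 33 -> -132 -> -126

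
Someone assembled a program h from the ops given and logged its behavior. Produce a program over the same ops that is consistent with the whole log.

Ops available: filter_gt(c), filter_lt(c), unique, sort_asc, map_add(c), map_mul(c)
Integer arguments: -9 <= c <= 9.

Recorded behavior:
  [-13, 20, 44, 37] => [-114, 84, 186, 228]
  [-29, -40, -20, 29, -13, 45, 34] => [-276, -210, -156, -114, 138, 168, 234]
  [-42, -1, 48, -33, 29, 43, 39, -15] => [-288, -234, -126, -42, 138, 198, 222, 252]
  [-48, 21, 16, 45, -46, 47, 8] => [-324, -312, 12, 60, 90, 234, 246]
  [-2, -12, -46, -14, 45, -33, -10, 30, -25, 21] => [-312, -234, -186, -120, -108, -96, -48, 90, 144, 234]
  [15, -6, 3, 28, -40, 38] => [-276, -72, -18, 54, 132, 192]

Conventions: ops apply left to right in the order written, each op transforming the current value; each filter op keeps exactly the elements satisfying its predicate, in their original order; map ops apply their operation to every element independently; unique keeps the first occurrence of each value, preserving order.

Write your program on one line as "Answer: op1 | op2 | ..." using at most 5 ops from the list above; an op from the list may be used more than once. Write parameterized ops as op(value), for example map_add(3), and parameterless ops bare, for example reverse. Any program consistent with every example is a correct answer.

map_mul(2) | map_add(-9) | sort_asc | map_add(-3) | map_mul(3)

Check, running the answer program on each example:
  [-13, 20, 44, 37] -> [-26, 40, 88, 74] -> [-35, 31, 79, 65] -> [-35, 31, 65, 79] -> [-38, 28, 62, 76] -> [-114, 84, 186, 228]
  [-29, -40, -20, 29, -13, 45, 34] -> [-58, -80, -40, 58, -26, 90, 68] -> [-67, -89, -49, 49, -35, 81, 59] -> [-89, -67, -49, -35, 49, 59, 81] -> [-92, -70, -52, -38, 46, 56, 78] -> [-276, -210, -156, -114, 138, 168, 234]
  [-42, -1, 48, -33, 29, 43, 39, -15] -> [-84, -2, 96, -66, 58, 86, 78, -30] -> [-93, -11, 87, -75, 49, 77, 69, -39] -> [-93, -75, -39, -11, 49, 69, 77, 87] -> [-96, -78, -42, -14, 46, 66, 74, 84] -> [-288, -234, -126, -42, 138, 198, 222, 252]
  [-48, 21, 16, 45, -46, 47, 8] -> [-96, 42, 32, 90, -92, 94, 16] -> [-105, 33, 23, 81, -101, 85, 7] -> [-105, -101, 7, 23, 33, 81, 85] -> [-108, -104, 4, 20, 30, 78, 82] -> [-324, -312, 12, 60, 90, 234, 246]
  [-2, -12, -46, -14, 45, -33, -10, 30, -25, 21] -> [-4, -24, -92, -28, 90, -66, -20, 60, -50, 42] -> [-13, -33, -101, -37, 81, -75, -29, 51, -59, 33] -> [-101, -75, -59, -37, -33, -29, -13, 33, 51, 81] -> [-104, -78, -62, -40, -36, -32, -16, 30, 48, 78] -> [-312, -234, -186, -120, -108, -96, -48, 90, 144, 234]
  [15, -6, 3, 28, -40, 38] -> [30, -12, 6, 56, -80, 76] -> [21, -21, -3, 47, -89, 67] -> [-89, -21, -3, 21, 47, 67] -> [-92, -24, -6, 18, 44, 64] -> [-276, -72, -18, 54, 132, 192]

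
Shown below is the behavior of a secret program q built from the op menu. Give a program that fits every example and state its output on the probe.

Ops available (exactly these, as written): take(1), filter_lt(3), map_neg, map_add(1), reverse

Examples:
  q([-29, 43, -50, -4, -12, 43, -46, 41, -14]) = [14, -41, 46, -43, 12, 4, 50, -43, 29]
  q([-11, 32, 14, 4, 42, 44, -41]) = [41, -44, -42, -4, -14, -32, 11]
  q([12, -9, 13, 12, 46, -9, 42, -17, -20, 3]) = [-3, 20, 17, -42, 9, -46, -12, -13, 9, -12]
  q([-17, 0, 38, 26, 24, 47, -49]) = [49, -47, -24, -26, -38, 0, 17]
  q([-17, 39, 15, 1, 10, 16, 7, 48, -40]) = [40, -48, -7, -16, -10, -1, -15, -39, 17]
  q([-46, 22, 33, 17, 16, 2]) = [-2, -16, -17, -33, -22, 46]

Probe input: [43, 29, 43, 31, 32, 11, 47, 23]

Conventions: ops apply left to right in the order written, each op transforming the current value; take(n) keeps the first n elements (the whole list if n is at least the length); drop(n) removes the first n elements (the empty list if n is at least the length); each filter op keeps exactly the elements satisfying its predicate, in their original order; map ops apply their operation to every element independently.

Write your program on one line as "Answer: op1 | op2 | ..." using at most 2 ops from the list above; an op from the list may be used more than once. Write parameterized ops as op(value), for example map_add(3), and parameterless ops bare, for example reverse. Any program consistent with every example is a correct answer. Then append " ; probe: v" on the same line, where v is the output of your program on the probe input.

map_neg | reverse ; probe: [-23, -47, -11, -32, -31, -43, -29, -43]

Check, running the answer program on each example:
  [-29, 43, -50, -4, -12, 43, -46, 41, -14] -> [29, -43, 50, 4, 12, -43, 46, -41, 14] -> [14, -41, 46, -43, 12, 4, 50, -43, 29]
  [-11, 32, 14, 4, 42, 44, -41] -> [11, -32, -14, -4, -42, -44, 41] -> [41, -44, -42, -4, -14, -32, 11]
  [12, -9, 13, 12, 46, -9, 42, -17, -20, 3] -> [-12, 9, -13, -12, -46, 9, -42, 17, 20, -3] -> [-3, 20, 17, -42, 9, -46, -12, -13, 9, -12]
  [-17, 0, 38, 26, 24, 47, -49] -> [17, 0, -38, -26, -24, -47, 49] -> [49, -47, -24, -26, -38, 0, 17]
  [-17, 39, 15, 1, 10, 16, 7, 48, -40] -> [17, -39, -15, -1, -10, -16, -7, -48, 40] -> [40, -48, -7, -16, -10, -1, -15, -39, 17]
  [-46, 22, 33, 17, 16, 2] -> [46, -22, -33, -17, -16, -2] -> [-2, -16, -17, -33, -22, 46]
  probe: [43, 29, 43, 31, 32, 11, 47, 23] -> [-43, -29, -43, -31, -32, -11, -47, -23] -> [-23, -47, -11, -32, -31, -43, -29, -43]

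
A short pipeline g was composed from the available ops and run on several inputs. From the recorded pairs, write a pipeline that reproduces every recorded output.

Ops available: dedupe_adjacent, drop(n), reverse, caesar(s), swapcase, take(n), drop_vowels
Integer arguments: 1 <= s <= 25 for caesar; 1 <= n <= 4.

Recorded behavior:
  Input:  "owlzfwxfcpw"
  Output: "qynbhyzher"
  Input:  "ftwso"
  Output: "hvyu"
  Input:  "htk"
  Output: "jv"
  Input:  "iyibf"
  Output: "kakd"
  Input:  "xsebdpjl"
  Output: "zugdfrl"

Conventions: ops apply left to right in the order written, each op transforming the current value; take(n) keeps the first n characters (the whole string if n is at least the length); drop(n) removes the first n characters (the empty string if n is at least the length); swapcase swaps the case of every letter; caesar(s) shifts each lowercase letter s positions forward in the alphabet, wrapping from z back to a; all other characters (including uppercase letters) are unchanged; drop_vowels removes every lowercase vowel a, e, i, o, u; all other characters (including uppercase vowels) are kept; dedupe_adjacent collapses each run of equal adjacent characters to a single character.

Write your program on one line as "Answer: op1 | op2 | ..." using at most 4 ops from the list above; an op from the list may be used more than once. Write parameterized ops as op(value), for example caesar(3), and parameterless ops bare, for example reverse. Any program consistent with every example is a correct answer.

reverse | drop(1) | reverse | caesar(2)

Check, running the answer program on each example:
  "owlzfwxfcpw" -> "wpcfxwfzlwo" -> "pcfxwfzlwo" -> "owlzfwxfcp" -> "qynbhyzher"
  "ftwso" -> "oswtf" -> "swtf" -> "ftws" -> "hvyu"
  "htk" -> "kth" -> "th" -> "ht" -> "jv"
  "iyibf" -> "fbiyi" -> "biyi" -> "iyib" -> "kakd"
  "xsebdpjl" -> "ljpdbesx" -> "jpdbesx" -> "xsebdpj" -> "zugdfrl"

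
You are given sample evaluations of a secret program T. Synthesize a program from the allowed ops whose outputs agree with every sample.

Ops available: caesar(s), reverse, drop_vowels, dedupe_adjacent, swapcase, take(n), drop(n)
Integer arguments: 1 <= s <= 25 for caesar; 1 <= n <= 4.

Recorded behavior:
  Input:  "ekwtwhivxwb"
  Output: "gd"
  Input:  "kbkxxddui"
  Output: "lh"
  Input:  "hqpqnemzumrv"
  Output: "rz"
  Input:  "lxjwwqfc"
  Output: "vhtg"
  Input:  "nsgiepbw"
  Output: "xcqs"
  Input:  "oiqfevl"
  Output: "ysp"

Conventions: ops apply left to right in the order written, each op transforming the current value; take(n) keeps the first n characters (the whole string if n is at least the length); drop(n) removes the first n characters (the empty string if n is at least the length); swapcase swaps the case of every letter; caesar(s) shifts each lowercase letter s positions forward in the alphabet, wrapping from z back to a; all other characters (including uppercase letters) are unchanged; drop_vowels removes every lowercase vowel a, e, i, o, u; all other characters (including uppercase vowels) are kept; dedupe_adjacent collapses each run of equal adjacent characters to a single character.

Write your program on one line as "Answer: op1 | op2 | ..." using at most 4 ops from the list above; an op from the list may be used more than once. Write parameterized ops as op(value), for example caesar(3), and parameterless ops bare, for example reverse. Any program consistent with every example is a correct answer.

caesar(10) | take(4) | drop_vowels

Check, running the answer program on each example:
  "ekwtwhivxwb" -> "ougdgrsfhgl" -> "ougd" -> "gd"
  "kbkxxddui" -> "uluhhnnes" -> "uluh" -> "lh"
  "hqpqnemzumrv" -> "razaxowjewbf" -> "raza" -> "rz"
  "lxjwwqfc" -> "vhtggapm" -> "vhtg" -> "vhtg"
  "nsgiepbw" -> "xcqsozlg" -> "xcqs" -> "xcqs"
  "oiqfevl" -> "ysapofv" -> "ysap" -> "ysp"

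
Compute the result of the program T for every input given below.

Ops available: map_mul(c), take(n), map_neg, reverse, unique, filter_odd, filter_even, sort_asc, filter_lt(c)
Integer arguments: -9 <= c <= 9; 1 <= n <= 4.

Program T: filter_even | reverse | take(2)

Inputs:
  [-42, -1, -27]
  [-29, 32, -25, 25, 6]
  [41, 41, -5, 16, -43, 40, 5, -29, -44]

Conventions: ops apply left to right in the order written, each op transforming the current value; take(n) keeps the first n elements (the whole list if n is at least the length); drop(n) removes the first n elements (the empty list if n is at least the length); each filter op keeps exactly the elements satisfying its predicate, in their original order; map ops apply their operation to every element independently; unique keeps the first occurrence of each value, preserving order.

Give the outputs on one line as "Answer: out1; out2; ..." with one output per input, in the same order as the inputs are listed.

Execution, op by op:
  [-42, -1, -27] -> [-42] -> [-42] -> [-42]
  [-29, 32, -25, 25, 6] -> [32, 6] -> [6, 32] -> [6, 32]
  [41, 41, -5, 16, -43, 40, 5, -29, -44] -> [16, 40, -44] -> [-44, 40, 16] -> [-44, 40]

[-42]; [6, 32]; [-44, 40]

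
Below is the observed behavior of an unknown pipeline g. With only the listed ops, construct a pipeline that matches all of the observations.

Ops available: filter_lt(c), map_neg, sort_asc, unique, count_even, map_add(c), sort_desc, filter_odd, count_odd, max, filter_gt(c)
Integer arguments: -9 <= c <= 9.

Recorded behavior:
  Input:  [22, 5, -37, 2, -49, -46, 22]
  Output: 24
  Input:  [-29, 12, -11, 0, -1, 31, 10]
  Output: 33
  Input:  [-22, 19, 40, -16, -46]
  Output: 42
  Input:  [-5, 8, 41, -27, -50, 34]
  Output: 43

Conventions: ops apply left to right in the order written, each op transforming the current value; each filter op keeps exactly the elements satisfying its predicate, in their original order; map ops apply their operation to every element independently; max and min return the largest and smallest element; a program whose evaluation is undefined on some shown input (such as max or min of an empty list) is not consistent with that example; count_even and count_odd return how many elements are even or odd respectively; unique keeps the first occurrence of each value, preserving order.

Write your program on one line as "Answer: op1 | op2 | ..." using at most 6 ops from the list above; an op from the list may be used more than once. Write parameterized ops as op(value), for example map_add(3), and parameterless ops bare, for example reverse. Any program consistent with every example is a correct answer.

filter_gt(-7) | sort_asc | map_add(2) | unique | sort_desc | max

Check, running the answer program on each example:
  [22, 5, -37, 2, -49, -46, 22] -> [22, 5, 2, 22] -> [2, 5, 22, 22] -> [4, 7, 24, 24] -> [4, 7, 24] -> [24, 7, 4] -> 24
  [-29, 12, -11, 0, -1, 31, 10] -> [12, 0, -1, 31, 10] -> [-1, 0, 10, 12, 31] -> [1, 2, 12, 14, 33] -> [1, 2, 12, 14, 33] -> [33, 14, 12, 2, 1] -> 33
  [-22, 19, 40, -16, -46] -> [19, 40] -> [19, 40] -> [21, 42] -> [21, 42] -> [42, 21] -> 42
  [-5, 8, 41, -27, -50, 34] -> [-5, 8, 41, 34] -> [-5, 8, 34, 41] -> [-3, 10, 36, 43] -> [-3, 10, 36, 43] -> [43, 36, 10, -3] -> 43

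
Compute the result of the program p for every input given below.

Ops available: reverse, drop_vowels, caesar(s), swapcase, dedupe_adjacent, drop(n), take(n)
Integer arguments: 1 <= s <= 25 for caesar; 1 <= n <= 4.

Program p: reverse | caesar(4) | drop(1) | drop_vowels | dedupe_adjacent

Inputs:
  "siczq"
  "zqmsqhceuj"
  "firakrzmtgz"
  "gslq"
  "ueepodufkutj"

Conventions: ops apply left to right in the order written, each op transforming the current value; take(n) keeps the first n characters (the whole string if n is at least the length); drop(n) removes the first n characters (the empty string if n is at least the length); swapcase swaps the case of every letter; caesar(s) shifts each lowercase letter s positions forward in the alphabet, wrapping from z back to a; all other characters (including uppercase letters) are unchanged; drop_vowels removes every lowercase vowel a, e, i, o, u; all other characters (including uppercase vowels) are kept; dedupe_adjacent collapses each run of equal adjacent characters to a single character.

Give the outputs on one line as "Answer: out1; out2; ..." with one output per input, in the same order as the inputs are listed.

Execution, op by op:
  "siczq" -> "qzcis" -> "udgmw" -> "dgmw" -> "dgmw" -> "dgmw"
  "zqmsqhceuj" -> "juechqsmqz" -> "nyigluwqud" -> "yigluwqud" -> "yglwqd" -> "yglwqd"
  "firakrzmtgz" -> "zgtmzrkarif" -> "dkxqdvoevmj" -> "kxqdvoevmj" -> "kxqdvvmj" -> "kxqdvmj"
  "gslq" -> "qlsg" -> "upwk" -> "pwk" -> "pwk" -> "pwk"
  "ueepodufkutj" -> "jtukfudopeeu" -> "nxyojyhstiiy" -> "xyojyhstiiy" -> "xyjyhsty" -> "xyjyhsty"

"dgmw"; "yglwqd"; "kxqdvmj"; "pwk"; "xyjyhsty"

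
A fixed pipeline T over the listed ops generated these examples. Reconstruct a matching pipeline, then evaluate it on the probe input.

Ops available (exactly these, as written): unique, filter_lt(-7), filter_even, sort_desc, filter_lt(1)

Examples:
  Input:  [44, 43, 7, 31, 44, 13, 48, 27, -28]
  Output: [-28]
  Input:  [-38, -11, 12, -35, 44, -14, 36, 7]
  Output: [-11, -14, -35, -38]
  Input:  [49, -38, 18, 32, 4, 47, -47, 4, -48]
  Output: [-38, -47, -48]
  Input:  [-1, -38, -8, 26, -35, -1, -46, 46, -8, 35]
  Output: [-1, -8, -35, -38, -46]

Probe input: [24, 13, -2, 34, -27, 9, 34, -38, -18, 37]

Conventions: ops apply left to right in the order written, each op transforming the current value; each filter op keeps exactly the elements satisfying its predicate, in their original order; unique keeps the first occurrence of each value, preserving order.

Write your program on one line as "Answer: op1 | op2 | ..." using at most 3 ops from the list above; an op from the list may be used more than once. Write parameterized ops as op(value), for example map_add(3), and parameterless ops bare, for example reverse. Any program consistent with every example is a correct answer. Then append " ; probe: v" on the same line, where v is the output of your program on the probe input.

filter_lt(1) | sort_desc | unique ; probe: [-2, -18, -27, -38]

Check, running the answer program on each example:
  [44, 43, 7, 31, 44, 13, 48, 27, -28] -> [-28] -> [-28] -> [-28]
  [-38, -11, 12, -35, 44, -14, 36, 7] -> [-38, -11, -35, -14] -> [-11, -14, -35, -38] -> [-11, -14, -35, -38]
  [49, -38, 18, 32, 4, 47, -47, 4, -48] -> [-38, -47, -48] -> [-38, -47, -48] -> [-38, -47, -48]
  [-1, -38, -8, 26, -35, -1, -46, 46, -8, 35] -> [-1, -38, -8, -35, -1, -46, -8] -> [-1, -1, -8, -8, -35, -38, -46] -> [-1, -8, -35, -38, -46]
  probe: [24, 13, -2, 34, -27, 9, 34, -38, -18, 37] -> [-2, -27, -38, -18] -> [-2, -18, -27, -38] -> [-2, -18, -27, -38]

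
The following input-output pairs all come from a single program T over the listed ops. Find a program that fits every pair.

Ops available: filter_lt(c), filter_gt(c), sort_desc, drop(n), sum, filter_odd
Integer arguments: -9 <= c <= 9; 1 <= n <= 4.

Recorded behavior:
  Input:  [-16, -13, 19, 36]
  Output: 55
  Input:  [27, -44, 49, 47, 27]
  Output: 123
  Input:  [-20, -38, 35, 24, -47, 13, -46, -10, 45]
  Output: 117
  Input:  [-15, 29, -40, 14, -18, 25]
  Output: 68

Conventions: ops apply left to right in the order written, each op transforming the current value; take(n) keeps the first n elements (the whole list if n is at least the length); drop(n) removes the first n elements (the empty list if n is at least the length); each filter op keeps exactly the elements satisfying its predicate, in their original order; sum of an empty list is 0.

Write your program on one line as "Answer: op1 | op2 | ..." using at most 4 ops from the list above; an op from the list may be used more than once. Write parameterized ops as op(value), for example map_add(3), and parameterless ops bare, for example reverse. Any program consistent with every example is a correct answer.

drop(1) | filter_gt(-4) | sum

Check, running the answer program on each example:
  [-16, -13, 19, 36] -> [-13, 19, 36] -> [19, 36] -> 55
  [27, -44, 49, 47, 27] -> [-44, 49, 47, 27] -> [49, 47, 27] -> 123
  [-20, -38, 35, 24, -47, 13, -46, -10, 45] -> [-38, 35, 24, -47, 13, -46, -10, 45] -> [35, 24, 13, 45] -> 117
  [-15, 29, -40, 14, -18, 25] -> [29, -40, 14, -18, 25] -> [29, 14, 25] -> 68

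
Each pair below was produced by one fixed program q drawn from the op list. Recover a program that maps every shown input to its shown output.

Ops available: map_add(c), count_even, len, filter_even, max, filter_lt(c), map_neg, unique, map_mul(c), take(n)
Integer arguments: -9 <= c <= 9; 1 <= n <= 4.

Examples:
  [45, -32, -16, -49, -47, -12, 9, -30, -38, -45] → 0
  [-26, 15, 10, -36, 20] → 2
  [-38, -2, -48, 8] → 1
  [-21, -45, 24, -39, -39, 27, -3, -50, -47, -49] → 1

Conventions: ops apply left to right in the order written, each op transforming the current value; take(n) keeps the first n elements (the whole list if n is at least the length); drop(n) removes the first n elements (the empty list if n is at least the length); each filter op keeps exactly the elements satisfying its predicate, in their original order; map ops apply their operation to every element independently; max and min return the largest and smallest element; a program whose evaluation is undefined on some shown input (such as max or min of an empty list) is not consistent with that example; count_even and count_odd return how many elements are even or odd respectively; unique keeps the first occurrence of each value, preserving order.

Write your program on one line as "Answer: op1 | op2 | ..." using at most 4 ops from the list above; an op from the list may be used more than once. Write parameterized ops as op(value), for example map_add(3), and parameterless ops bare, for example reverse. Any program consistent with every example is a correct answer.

map_neg | filter_lt(0) | count_even

Check, running the answer program on each example:
  [45, -32, -16, -49, -47, -12, 9, -30, -38, -45] -> [-45, 32, 16, 49, 47, 12, -9, 30, 38, 45] -> [-45, -9] -> 0
  [-26, 15, 10, -36, 20] -> [26, -15, -10, 36, -20] -> [-15, -10, -20] -> 2
  [-38, -2, -48, 8] -> [38, 2, 48, -8] -> [-8] -> 1
  [-21, -45, 24, -39, -39, 27, -3, -50, -47, -49] -> [21, 45, -24, 39, 39, -27, 3, 50, 47, 49] -> [-24, -27] -> 1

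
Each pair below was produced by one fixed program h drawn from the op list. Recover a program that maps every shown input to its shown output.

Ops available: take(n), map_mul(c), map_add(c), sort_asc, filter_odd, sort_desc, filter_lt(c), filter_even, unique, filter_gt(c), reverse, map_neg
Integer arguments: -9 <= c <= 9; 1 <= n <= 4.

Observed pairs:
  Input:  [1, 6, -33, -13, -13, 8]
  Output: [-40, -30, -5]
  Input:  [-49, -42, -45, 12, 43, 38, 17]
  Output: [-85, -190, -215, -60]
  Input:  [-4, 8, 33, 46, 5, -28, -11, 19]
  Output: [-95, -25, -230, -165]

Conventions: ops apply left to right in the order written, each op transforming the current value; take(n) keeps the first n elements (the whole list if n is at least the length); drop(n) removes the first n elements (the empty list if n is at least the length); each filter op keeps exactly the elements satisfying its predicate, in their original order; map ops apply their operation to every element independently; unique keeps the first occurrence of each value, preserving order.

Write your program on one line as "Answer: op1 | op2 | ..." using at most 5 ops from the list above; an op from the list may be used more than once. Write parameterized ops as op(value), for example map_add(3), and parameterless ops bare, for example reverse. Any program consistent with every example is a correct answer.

map_mul(-5) | unique | reverse | filter_lt(9) | take(4)

Check, running the answer program on each example:
  [1, 6, -33, -13, -13, 8] -> [-5, -30, 165, 65, 65, -40] -> [-5, -30, 165, 65, -40] -> [-40, 65, 165, -30, -5] -> [-40, -30, -5] -> [-40, -30, -5]
  [-49, -42, -45, 12, 43, 38, 17] -> [245, 210, 225, -60, -215, -190, -85] -> [245, 210, 225, -60, -215, -190, -85] -> [-85, -190, -215, -60, 225, 210, 245] -> [-85, -190, -215, -60] -> [-85, -190, -215, -60]
  [-4, 8, 33, 46, 5, -28, -11, 19] -> [20, -40, -165, -230, -25, 140, 55, -95] -> [20, -40, -165, -230, -25, 140, 55, -95] -> [-95, 55, 140, -25, -230, -165, -40, 20] -> [-95, -25, -230, -165, -40] -> [-95, -25, -230, -165]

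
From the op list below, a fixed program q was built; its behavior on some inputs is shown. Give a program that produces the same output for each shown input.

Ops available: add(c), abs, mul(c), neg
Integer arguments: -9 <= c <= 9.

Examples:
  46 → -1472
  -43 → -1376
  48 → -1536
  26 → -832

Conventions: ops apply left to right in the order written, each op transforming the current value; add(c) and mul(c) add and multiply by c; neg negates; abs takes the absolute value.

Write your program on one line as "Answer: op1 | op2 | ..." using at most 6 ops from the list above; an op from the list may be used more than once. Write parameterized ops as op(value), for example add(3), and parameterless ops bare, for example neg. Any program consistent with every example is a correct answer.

neg | mul(-2) | mul(8) | abs | neg | mul(2)

Check, running the answer program on each example:
  46 -> -46 -> 92 -> 736 -> 736 -> -736 -> -1472
  -43 -> 43 -> -86 -> -688 -> 688 -> -688 -> -1376
  48 -> -48 -> 96 -> 768 -> 768 -> -768 -> -1536
  26 -> -26 -> 52 -> 416 -> 416 -> -416 -> -832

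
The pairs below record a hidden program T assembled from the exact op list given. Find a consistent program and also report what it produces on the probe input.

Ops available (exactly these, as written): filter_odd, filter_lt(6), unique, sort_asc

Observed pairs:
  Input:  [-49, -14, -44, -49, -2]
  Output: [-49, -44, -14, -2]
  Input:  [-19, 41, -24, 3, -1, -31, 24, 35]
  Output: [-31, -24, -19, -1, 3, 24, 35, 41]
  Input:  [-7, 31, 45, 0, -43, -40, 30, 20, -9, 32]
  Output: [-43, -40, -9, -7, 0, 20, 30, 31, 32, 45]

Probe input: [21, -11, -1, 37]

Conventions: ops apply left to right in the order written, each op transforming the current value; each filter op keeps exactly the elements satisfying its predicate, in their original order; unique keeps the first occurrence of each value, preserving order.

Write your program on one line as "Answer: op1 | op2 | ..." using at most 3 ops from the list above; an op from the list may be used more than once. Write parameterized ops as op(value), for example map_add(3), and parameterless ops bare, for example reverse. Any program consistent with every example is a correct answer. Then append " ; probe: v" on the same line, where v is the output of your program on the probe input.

unique | sort_asc ; probe: [-11, -1, 21, 37]

Check, running the answer program on each example:
  [-49, -14, -44, -49, -2] -> [-49, -14, -44, -2] -> [-49, -44, -14, -2]
  [-19, 41, -24, 3, -1, -31, 24, 35] -> [-19, 41, -24, 3, -1, -31, 24, 35] -> [-31, -24, -19, -1, 3, 24, 35, 41]
  [-7, 31, 45, 0, -43, -40, 30, 20, -9, 32] -> [-7, 31, 45, 0, -43, -40, 30, 20, -9, 32] -> [-43, -40, -9, -7, 0, 20, 30, 31, 32, 45]
  probe: [21, -11, -1, 37] -> [21, -11, -1, 37] -> [-11, -1, 21, 37]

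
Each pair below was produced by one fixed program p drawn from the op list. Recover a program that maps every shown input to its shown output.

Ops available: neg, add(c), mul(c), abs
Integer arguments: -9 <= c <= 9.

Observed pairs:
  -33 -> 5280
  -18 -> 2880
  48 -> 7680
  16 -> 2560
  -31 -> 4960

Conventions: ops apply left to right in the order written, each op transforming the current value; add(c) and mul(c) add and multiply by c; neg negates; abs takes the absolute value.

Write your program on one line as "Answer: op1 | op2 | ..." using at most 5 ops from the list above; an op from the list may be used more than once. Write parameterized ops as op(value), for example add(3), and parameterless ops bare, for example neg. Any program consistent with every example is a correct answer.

abs | mul(-4) | mul(-8) | mul(-5) | abs

Check, running the answer program on each example:
  -33 -> 33 -> -132 -> 1056 -> -5280 -> 5280
  -18 -> 18 -> -72 -> 576 -> -2880 -> 2880
  48 -> 48 -> -192 -> 1536 -> -7680 -> 7680
  16 -> 16 -> -64 -> 512 -> -2560 -> 2560
  -31 -> 31 -> -124 -> 992 -> -4960 -> 4960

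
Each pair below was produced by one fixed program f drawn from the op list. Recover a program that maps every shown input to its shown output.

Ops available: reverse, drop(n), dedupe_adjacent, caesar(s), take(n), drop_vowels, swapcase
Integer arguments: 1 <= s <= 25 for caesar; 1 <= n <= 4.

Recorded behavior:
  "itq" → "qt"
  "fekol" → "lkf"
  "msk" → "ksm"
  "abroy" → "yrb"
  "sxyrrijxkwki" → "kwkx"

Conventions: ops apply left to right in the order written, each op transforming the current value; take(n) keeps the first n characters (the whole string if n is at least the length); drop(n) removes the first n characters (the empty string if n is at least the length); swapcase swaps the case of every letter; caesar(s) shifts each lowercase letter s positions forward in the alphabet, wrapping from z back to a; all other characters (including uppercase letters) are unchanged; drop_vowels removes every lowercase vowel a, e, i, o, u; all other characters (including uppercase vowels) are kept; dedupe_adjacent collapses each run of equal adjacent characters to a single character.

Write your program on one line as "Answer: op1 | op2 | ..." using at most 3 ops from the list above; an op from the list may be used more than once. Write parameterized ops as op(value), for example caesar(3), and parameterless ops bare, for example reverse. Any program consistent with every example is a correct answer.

reverse | drop_vowels | take(4)

Check, running the answer program on each example:
  "itq" -> "qti" -> "qt" -> "qt"
  "fekol" -> "lokef" -> "lkf" -> "lkf"
  "msk" -> "ksm" -> "ksm" -> "ksm"
  "abroy" -> "yorba" -> "yrb" -> "yrb"
  "sxyrrijxkwki" -> "ikwkxjirryxs" -> "kwkxjrryxs" -> "kwkx"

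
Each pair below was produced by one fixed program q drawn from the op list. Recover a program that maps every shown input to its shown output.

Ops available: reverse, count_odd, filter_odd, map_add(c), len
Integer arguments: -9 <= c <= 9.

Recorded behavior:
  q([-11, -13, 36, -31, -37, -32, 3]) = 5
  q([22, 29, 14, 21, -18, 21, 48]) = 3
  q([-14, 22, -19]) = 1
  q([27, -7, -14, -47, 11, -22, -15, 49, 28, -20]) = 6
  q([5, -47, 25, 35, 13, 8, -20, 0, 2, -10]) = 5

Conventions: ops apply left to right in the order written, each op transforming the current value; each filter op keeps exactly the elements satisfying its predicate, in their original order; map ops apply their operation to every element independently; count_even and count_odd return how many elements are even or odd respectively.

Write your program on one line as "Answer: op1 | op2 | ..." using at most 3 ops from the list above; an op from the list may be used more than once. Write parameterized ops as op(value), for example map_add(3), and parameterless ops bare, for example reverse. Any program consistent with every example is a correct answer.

filter_odd | reverse | len

Check, running the answer program on each example:
  [-11, -13, 36, -31, -37, -32, 3] -> [-11, -13, -31, -37, 3] -> [3, -37, -31, -13, -11] -> 5
  [22, 29, 14, 21, -18, 21, 48] -> [29, 21, 21] -> [21, 21, 29] -> 3
  [-14, 22, -19] -> [-19] -> [-19] -> 1
  [27, -7, -14, -47, 11, -22, -15, 49, 28, -20] -> [27, -7, -47, 11, -15, 49] -> [49, -15, 11, -47, -7, 27] -> 6
  [5, -47, 25, 35, 13, 8, -20, 0, 2, -10] -> [5, -47, 25, 35, 13] -> [13, 35, 25, -47, 5] -> 5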